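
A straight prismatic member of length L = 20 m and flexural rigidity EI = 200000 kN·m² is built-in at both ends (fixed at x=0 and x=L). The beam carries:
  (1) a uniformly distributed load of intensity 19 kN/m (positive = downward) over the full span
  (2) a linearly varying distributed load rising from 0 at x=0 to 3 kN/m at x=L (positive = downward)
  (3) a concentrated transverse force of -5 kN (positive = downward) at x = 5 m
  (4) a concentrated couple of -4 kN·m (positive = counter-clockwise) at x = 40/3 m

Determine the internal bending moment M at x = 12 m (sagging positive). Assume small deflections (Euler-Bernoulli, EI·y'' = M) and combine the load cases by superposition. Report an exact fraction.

Load 1 — uniform load w=19 kN/m over full span:
  M_1 = wLx/2 - wL²/12 - wx²/2 = 19·20·12/2 - 19·20²/12 - 19·12²/2 = 836/3 kN·m
Load 2 — triangular load w₀=3 kN/m (0→w₀ over full span):
  M_2 = 3w₀Lx/20 - w₀L²/30 - w₀x³/(6L) = 3·3·20·12/20 - 3·20²/30 - 3·12³/(6·20) = 124/5 kN·m
Load 3 — point force P=-5 kN at a=5 m (b=L-a=15):
  M_3 = Pa²(a+3b)(L-x)/L³ - Pa²b/L²  [x>a] = (-5)·5²·(5+3·15)·(20-12)/20³ - (-5)·5²·15/20² = -25/16 kN·m
Load 4 — applied couple M₀=-4 kN·m at a=40/3 m (b=L-a=20/3):
  M_4 = R_Ax - M_A  [x≤a] with R_A=-4/15, M_A=-4/3 = (-4/15)·12 - (-4/3) = -28/15 kN·m
Superposition: M = Σ M_i = 24003/80 kN·m ≈ 300.037500 kN·m

M(12) = 24003/80 kN·m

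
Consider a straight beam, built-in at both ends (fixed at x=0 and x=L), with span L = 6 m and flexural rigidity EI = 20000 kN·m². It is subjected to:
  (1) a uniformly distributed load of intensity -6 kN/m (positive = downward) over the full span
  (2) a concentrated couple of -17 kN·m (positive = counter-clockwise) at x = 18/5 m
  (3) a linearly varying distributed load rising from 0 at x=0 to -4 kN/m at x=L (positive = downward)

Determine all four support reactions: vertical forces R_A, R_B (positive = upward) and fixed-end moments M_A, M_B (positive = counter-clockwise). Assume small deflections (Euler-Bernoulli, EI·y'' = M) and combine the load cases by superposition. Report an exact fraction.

Load 1 — uniform load w=-6 kN/m over full span:
  R_A = wL/2 = (-6)·6/2 = -18 kN
  M_A = wL²/12 = (-6)·6²/12 = -18 kN·m
  R_B = wL/2 = (-6)·6/2 = -18 kN
  M_B = -wL²/12 = -(-6)·6²/12 = 18 kN·m
Load 2 — applied couple M₀=-17 kN·m at a=18/5 m (b=L-a=12/5):
  R_A = 6M₀ab/L³ = 6·(-17)·(18/5)·(12/5)/6³ = -102/25 kN
  M_A = M₀b(2a-b)/L² = (-17)·(12/5)·(2·(18/5)-(12/5))/6² = -136/25 kN·m
  R_B = -6M₀ab/L³ = -6·(-17)·(18/5)·(12/5)/6³ = 102/25 kN
  M_B = M₀a(2b-a)/L² = (-17)·(18/5)·(2·(12/5)-(18/5))/6² = -51/25 kN·m
Load 3 — triangular load w₀=-4 kN/m (0→w₀ over full span):
  R_A = 3w₀L/20 = 3·(-4)·6/20 = -18/5 kN
  M_A = w₀L²/30 = (-4)·6²/30 = -24/5 kN·m
  R_B = 7w₀L/20 = 7·(-4)·6/20 = -42/5 kN
  M_B = -w₀L²/20 = -(-4)·6²/20 = 36/5 kN·m
Superposition: R_A = -642/25 kN, M_A = -706/25 kN·m, R_B = -558/25 kN, M_B = 579/25 kN·m

R_A = -642/25 kN, M_A = -706/25 kN·m, R_B = -558/25 kN, M_B = 579/25 kN·m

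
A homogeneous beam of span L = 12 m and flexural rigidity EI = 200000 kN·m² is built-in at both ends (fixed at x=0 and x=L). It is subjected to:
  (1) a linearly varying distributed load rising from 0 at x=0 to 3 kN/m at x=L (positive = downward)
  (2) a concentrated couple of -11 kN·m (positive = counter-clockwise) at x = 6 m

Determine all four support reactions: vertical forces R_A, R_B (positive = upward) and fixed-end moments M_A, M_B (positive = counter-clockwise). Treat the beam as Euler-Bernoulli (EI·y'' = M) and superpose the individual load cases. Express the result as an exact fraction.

Load 1 — triangular load w₀=3 kN/m (0→w₀ over full span):
  R_A = 3w₀L/20 = 3·3·12/20 = 27/5 kN
  M_A = w₀L²/30 = 3·12²/30 = 72/5 kN·m
  R_B = 7w₀L/20 = 7·3·12/20 = 63/5 kN
  M_B = -w₀L²/20 = -3·12²/20 = -108/5 kN·m
Load 2 — applied couple M₀=-11 kN·m at a=6 m (b=L-a=6):
  R_A = 6M₀ab/L³ = 6·(-11)·6·6/12³ = -11/8 kN
  M_A = M₀b(2a-b)/L² = (-11)·6·(2·6-6)/12² = -11/4 kN·m
  R_B = -6M₀ab/L³ = -6·(-11)·6·6/12³ = 11/8 kN
  M_B = M₀a(2b-a)/L² = (-11)·6·(2·6-6)/12² = -11/4 kN·m
Superposition: R_A = 161/40 kN, M_A = 233/20 kN·m, R_B = 559/40 kN, M_B = -487/20 kN·m

R_A = 161/40 kN, M_A = 233/20 kN·m, R_B = 559/40 kN, M_B = -487/20 kN·m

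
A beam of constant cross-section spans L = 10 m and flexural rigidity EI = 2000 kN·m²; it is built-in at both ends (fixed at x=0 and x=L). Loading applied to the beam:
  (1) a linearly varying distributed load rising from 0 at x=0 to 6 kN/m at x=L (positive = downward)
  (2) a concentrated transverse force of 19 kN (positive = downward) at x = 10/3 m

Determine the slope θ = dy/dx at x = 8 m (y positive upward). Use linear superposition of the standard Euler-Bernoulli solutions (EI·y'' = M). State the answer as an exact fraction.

θ(8) = 2963/135000 rad

Load 1 — triangular load w₀=6 kN/m (0→w₀ over full span):
  θ_1 = -w₀(2x(L-x)(L-2x)(x+2L)+x²(L-x)²)/(120LEI) = -6·(2·8·(10-8)·(10-2·8)·(8+2·10)+8²·(10-8)²)/(120·10·2000) = 8/625 rad
Load 2 — point force P=19 kN at a=10/3 m (b=L-a=20/3):
  θ_2 = Pa²(L-x)(2bL-(3b+a)(L-x))/(2L³EI)  [x>a] = 19·(10/3)²·(10-8)·(2·(20/3)·10-(3·(20/3)+(10/3))·(10-8))/(2·10³·2000) = 247/27000 rad
Superposition: θ = Σ θ_i = 2963/135000 rad ≈ 0.021948 rad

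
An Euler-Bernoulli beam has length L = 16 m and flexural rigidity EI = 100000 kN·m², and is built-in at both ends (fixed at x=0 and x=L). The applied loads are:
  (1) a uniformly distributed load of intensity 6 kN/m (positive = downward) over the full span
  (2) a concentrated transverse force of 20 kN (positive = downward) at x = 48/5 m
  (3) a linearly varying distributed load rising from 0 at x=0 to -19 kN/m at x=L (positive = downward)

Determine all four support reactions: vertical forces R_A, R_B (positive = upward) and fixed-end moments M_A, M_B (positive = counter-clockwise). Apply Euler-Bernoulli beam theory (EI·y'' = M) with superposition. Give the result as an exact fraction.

R_A = 236/25 kN, M_A = -256/75 kN·m, R_B = -1136/25 kN, M_B = 1728/25 kN·m

Load 1 — uniform load w=6 kN/m over full span:
  R_A = wL/2 = 6·16/2 = 48 kN
  M_A = wL²/12 = 6·16²/12 = 128 kN·m
  R_B = wL/2 = 6·16/2 = 48 kN
  M_B = -wL²/12 = -6·16²/12 = -128 kN·m
Load 2 — point force P=20 kN at a=48/5 m (b=L-a=32/5):
  R_A = Pb²(3a+b)/L³ = 20·(32/5)²·(3·(48/5)+(32/5))/16³ = 176/25 kN
  M_A = Pab²/L² = 20·(48/5)·(32/5)²/16² = 768/25 kN·m
  R_B = Pa²(a+3b)/L³ = 20·(48/5)²·((48/5)+3·(32/5))/16³ = 324/25 kN
  M_B = -Pa²b/L² = -20·(48/5)²·(32/5)/16² = -1152/25 kN·m
Load 3 — triangular load w₀=-19 kN/m (0→w₀ over full span):
  R_A = 3w₀L/20 = 3·(-19)·16/20 = -228/5 kN
  M_A = w₀L²/30 = (-19)·16²/30 = -2432/15 kN·m
  R_B = 7w₀L/20 = 7·(-19)·16/20 = -532/5 kN
  M_B = -w₀L²/20 = -(-19)·16²/20 = 1216/5 kN·m
Superposition: R_A = 236/25 kN, M_A = -256/75 kN·m, R_B = -1136/25 kN, M_B = 1728/25 kN·m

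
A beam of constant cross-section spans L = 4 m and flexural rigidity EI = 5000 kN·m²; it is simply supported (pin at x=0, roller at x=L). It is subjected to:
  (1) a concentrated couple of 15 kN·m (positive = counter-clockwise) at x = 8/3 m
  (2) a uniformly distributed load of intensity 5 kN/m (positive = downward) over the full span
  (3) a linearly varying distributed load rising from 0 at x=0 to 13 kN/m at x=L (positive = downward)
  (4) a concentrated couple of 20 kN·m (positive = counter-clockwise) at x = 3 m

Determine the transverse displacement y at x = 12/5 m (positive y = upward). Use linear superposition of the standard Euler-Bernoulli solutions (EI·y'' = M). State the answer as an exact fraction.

y(12/5) = -1376419/117187500 m

Load 1 — applied couple M₀=15 kN·m at a=8/3 m (b=L-a=4/3):
  y_1 = (M₀x³/(6L)+C₁x)/EI  [x≤a] with C₁=M₀(3b²-L²)/(6L)=-20/3 = (15·(12/5)³/(6·4)+(-20/3)·(12/5))/5000 = -23/15625 m
Load 2 — uniform load w=5 kN/m over full span:
  y_2 = -wx(L³-2Lx²+x³)/(24EI) = -5·(12/5)·(4³-2·4·(12/5)²+(12/5)³)/(24·5000) = -248/78125 m
Load 3 — triangular load w₀=13 kN/m (0→w₀ over full span):
  y_3 = -w₀x(7L⁴-10L²x²+3x⁴)/(360LEI) = -13·(12/5)·(7·4⁴-10·4²·(12/5)²+3·(12/5)⁴)/(360·4·5000) = -123136/29296875 m
Load 4 — applied couple M₀=20 kN·m at a=3 m (b=L-a=1):
  y_4 = (M₀x³/(6L)+C₁x)/EI  [x≤a] with C₁=M₀(3b²-L²)/(6L)=-65/6 = (20·(12/5)³/(6·4)+(-65/6)·(12/5))/5000 = -181/62500 m
Superposition: y = Σ y_i = -1376419/117187500 m ≈ -0.011745 m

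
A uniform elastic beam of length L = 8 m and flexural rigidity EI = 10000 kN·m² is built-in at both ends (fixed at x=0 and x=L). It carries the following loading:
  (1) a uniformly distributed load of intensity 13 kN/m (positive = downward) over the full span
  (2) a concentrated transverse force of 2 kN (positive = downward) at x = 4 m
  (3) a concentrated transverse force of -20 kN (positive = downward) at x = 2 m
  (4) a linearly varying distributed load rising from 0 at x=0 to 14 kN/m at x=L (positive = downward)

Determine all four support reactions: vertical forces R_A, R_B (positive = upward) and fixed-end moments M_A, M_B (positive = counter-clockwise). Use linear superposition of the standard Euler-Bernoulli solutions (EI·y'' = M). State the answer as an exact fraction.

Load 1 — uniform load w=13 kN/m over full span:
  R_A = wL/2 = 13·8/2 = 52 kN
  M_A = wL²/12 = 13·8²/12 = 208/3 kN·m
  R_B = wL/2 = 13·8/2 = 52 kN
  M_B = -wL²/12 = -13·8²/12 = -208/3 kN·m
Load 2 — point force P=2 kN at a=4 m (b=L-a=4):
  R_A = Pb²(3a+b)/L³ = 2·4²·(3·4+4)/8³ = 1 kN
  M_A = Pab²/L² = 2·4·4²/8² = 2 kN·m
  R_B = Pa²(a+3b)/L³ = 2·4²·(4+3·4)/8³ = 1 kN
  M_B = -Pa²b/L² = -2·4²·4/8² = -2 kN·m
Load 3 — point force P=-20 kN at a=2 m (b=L-a=6):
  R_A = Pb²(3a+b)/L³ = (-20)·6²·(3·2+6)/8³ = -135/8 kN
  M_A = Pab²/L² = (-20)·2·6²/8² = -45/2 kN·m
  R_B = Pa²(a+3b)/L³ = (-20)·2²·(2+3·6)/8³ = -25/8 kN
  M_B = -Pa²b/L² = -(-20)·2²·6/8² = 15/2 kN·m
Load 4 — triangular load w₀=14 kN/m (0→w₀ over full span):
  R_A = 3w₀L/20 = 3·14·8/20 = 84/5 kN
  M_A = w₀L²/30 = 14·8²/30 = 448/15 kN·m
  R_B = 7w₀L/20 = 7·14·8/20 = 196/5 kN
  M_B = -w₀L²/20 = -14·8²/20 = -224/5 kN·m
Superposition: R_A = 2117/40 kN, M_A = 787/10 kN·m, R_B = 3563/40 kN, M_B = -3259/30 kN·m

R_A = 2117/40 kN, M_A = 787/10 kN·m, R_B = 3563/40 kN, M_B = -3259/30 kN·m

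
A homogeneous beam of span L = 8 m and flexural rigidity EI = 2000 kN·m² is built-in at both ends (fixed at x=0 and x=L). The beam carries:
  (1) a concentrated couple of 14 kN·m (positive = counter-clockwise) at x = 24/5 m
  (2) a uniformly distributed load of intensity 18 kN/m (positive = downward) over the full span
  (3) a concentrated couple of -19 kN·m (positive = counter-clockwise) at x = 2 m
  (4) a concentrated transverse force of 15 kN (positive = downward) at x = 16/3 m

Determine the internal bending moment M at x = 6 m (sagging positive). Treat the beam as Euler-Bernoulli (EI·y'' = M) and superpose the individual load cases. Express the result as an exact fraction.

Load 1 — applied couple M₀=14 kN·m at a=24/5 m (b=L-a=16/5):
  M_1 = R_Ax - M_A - M₀  [x>a] with R_A=63/25, M_A=112/25 = (63/25)·6 - (112/25) - 14 = -84/25 kN·m
Load 2 — uniform load w=18 kN/m over full span:
  M_2 = wLx/2 - wL²/12 - wx²/2 = 18·8·6/2 - 18·8²/12 - 18·6²/2 = 12 kN·m
Load 3 — applied couple M₀=-19 kN·m at a=2 m (b=L-a=6):
  M_3 = R_Ax - M_A - M₀  [x>a] with R_A=-171/64, M_A=57/16 = (-171/64)·6 - (57/16) - (-19) = -19/32 kN·m
Load 4 — point force P=15 kN at a=16/3 m (b=L-a=8/3):
  M_4 = Pa²(a+3b)(L-x)/L³ - Pa²b/L²  [x>a] = 15·(16/3)²·((16/3)+3·(8/3))·(8-6)/8³ - 15·(16/3)²·(8/3)/8² = 40/9 kN·m
Superposition: M = Σ M_i = 89933/7200 kN·m ≈ 12.490694 kN·m

M(6) = 89933/7200 kN·m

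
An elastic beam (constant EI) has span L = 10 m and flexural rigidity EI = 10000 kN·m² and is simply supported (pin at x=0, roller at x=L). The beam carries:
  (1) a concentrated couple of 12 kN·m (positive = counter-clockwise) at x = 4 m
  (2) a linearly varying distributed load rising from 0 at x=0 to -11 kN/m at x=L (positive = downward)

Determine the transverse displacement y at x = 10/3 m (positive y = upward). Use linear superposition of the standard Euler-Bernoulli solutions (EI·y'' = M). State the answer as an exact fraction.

Load 1 — applied couple M₀=12 kN·m at a=4 m (b=L-a=6):
  y_1 = (M₀x³/(6L)+C₁x)/EI  [x≤a] with C₁=M₀(3b²-L²)/(6L)=8/5 = (12·(10/3)³/(6·10)+(8/5)·(10/3))/10000 = 43/33750 m
Load 2 — triangular load w₀=-11 kN/m (0→w₀ over full span):
  y_2 = -w₀x(7L⁴-10L²x²+3x⁴)/(360LEI) = -(-11)·(10/3)·(7·10⁴-10·10²·(10/3)²+3·(10/3)⁴)/(360·10·10000) = 44/729 m
Superposition: y = Σ y_i = 56161/911250 m ≈ 0.061631 m

y(10/3) = 56161/911250 m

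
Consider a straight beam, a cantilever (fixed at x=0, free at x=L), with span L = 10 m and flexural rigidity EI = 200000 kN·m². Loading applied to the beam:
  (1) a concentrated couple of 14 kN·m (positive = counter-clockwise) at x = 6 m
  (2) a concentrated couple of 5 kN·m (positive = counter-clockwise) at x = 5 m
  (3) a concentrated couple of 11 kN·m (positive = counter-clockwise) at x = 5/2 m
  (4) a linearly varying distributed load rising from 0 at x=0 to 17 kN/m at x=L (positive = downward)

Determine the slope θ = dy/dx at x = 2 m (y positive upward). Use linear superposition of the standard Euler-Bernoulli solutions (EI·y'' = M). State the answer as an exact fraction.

Load 1 — applied couple M₀=14 kN·m at a=6 m (b=L-a=4):
  θ_1 = M₀x/EI  [x≤a] = 14·2/200000 = 7/50000 rad
Load 2 — applied couple M₀=5 kN·m at a=5 m (b=L-a=5):
  θ_2 = M₀x/EI  [x≤a] = 5·2/200000 = 1/20000 rad
Load 3 — applied couple M₀=11 kN·m at a=5/2 m (b=L-a=15/2):
  θ_3 = M₀x/EI  [x≤a] = 11·2/200000 = 11/100000 rad
Load 4 — triangular load w₀=17 kN/m (0→w₀ over full span):
  θ_4 = (w₀Lx²/4-w₀L²x/3-w₀x⁴/(24L))/EI = (17·10·2²/4-17·10²·2/3-17·2⁴/(24·10))/200000 = -14467/3000000 rad
Superposition: θ = Σ θ_i = -13567/3000000 rad ≈ -0.004522 rad

θ(2) = -13567/3000000 rad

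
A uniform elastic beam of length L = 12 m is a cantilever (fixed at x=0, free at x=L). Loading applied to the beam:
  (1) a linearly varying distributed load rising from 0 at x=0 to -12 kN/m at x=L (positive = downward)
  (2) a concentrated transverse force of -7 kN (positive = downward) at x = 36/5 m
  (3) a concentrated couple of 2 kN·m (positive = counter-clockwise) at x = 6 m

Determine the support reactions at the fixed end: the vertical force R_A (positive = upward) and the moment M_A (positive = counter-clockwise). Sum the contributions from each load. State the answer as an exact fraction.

Load 1 — triangular load w₀=-12 kN/m (0→w₀ over full span):
  R_A = w₀L/2 = (-12)·12/2 = -72 kN
  M_A = w₀L²/3 = (-12)·12²/3 = -576 kN·m
Load 2 — point force P=-7 kN at a=36/5 m (b=L-a=24/5):
  R_A = P = (-7) = -7 kN
  M_A = Pa = (-7)·(36/5) = -252/5 kN·m
Load 3 — applied couple M₀=2 kN·m at a=6 m (b=L-a=6):
  R_A = 0 kN
  M_A = -M₀ = -2 kN·m
Superposition: R_A = -79 kN, M_A = -3142/5 kN·m

R_A = -79 kN, M_A = -3142/5 kN·m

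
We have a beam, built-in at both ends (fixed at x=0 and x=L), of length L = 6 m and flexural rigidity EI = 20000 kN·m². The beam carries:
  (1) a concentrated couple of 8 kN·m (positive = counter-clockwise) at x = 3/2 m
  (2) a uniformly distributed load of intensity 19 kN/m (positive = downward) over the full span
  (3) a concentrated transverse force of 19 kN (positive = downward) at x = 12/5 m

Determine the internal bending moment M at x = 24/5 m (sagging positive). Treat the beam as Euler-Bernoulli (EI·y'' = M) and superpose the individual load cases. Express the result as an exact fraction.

Load 1 — applied couple M₀=8 kN·m at a=3/2 m (b=L-a=9/2):
  M_1 = R_Ax - M_A - M₀  [x>a] with R_A=3/2, M_A=-3/2 = (3/2)·(24/5) - (-3/2) - 8 = 7/10 kN·m
Load 2 — uniform load w=19 kN/m over full span:
  M_2 = wLx/2 - wL²/12 - wx²/2 = 19·6·(24/5)/2 - 19·6²/12 - 19·(24/5)²/2 = -57/25 kN·m
Load 3 — point force P=19 kN at a=12/5 m (b=L-a=18/5):
  M_3 = Pa²(a+3b)(L-x)/L³ - Pa²b/L²  [x>a] = 19·(12/5)²·((12/5)+3·(18/5))·(6-(24/5))/6³ - 19·(12/5)²·(18/5)/6² = -1824/625 kN·m
Superposition: M = Σ M_i = -5623/1250 kN·m ≈ -4.498400 kN·m

M(24/5) = -5623/1250 kN·m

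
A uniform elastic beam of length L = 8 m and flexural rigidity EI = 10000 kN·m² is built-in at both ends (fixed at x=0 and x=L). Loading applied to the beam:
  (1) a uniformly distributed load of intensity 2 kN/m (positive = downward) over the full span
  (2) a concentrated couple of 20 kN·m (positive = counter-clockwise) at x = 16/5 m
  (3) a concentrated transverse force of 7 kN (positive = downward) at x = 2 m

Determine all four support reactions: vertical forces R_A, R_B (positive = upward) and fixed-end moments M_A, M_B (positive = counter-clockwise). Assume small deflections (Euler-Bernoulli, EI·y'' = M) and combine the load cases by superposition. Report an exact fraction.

R_A = 2801/160 kN, M_A = 2513/120 kN·m, R_B = 879/160 kN, M_B = -827/120 kN·m

Load 1 — uniform load w=2 kN/m over full span:
  R_A = wL/2 = 2·8/2 = 8 kN
  M_A = wL²/12 = 2·8²/12 = 32/3 kN·m
  R_B = wL/2 = 2·8/2 = 8 kN
  M_B = -wL²/12 = -2·8²/12 = -32/3 kN·m
Load 2 — applied couple M₀=20 kN·m at a=16/5 m (b=L-a=24/5):
  R_A = 6M₀ab/L³ = 6·20·(16/5)·(24/5)/8³ = 18/5 kN
  M_A = M₀b(2a-b)/L² = 20·(24/5)·(2·(16/5)-(24/5))/8² = 12/5 kN·m
  R_B = -6M₀ab/L³ = -6·20·(16/5)·(24/5)/8³ = -18/5 kN
  M_B = M₀a(2b-a)/L² = 20·(16/5)·(2·(24/5)-(16/5))/8² = 32/5 kN·m
Load 3 — point force P=7 kN at a=2 m (b=L-a=6):
  R_A = Pb²(3a+b)/L³ = 7·6²·(3·2+6)/8³ = 189/32 kN
  M_A = Pab²/L² = 7·2·6²/8² = 63/8 kN·m
  R_B = Pa²(a+3b)/L³ = 7·2²·(2+3·6)/8³ = 35/32 kN
  M_B = -Pa²b/L² = -7·2²·6/8² = -21/8 kN·m
Superposition: R_A = 2801/160 kN, M_A = 2513/120 kN·m, R_B = 879/160 kN, M_B = -827/120 kN·m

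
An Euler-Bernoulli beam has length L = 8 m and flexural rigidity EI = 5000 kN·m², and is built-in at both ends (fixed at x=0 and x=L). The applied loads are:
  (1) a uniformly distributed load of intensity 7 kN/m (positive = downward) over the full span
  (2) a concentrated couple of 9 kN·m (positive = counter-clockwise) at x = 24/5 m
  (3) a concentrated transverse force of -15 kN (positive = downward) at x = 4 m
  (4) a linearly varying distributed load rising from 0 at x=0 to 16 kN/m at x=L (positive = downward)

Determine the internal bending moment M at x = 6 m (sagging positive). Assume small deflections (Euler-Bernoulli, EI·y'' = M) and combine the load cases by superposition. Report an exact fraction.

Load 1 — uniform load w=7 kN/m over full span:
  M_1 = wLx/2 - wL²/12 - wx²/2 = 7·8·6/2 - 7·8²/12 - 7·6²/2 = 14/3 kN·m
Load 2 — applied couple M₀=9 kN·m at a=24/5 m (b=L-a=16/5):
  M_2 = R_Ax - M_A - M₀  [x>a] with R_A=81/50, M_A=72/25 = (81/50)·6 - (72/25) - 9 = -54/25 kN·m
Load 3 — point force P=-15 kN at a=4 m (b=L-a=4):
  M_3 = Pa²(a+3b)(L-x)/L³ - Pa²b/L²  [x>a] = (-15)·4²·(4+3·4)·(8-6)/8³ - (-15)·4²·4/8² = 0 kN·m
Load 4 — triangular load w₀=16 kN/m (0→w₀ over full span):
  M_4 = 3w₀Lx/20 - w₀L²/30 - w₀x³/(6L) = 3·16·8·6/20 - 16·8²/30 - 16·6³/(6·8) = 136/15 kN·m
Superposition: M = Σ M_i = 868/75 kN·m ≈ 11.573333 kN·m

M(6) = 868/75 kN·m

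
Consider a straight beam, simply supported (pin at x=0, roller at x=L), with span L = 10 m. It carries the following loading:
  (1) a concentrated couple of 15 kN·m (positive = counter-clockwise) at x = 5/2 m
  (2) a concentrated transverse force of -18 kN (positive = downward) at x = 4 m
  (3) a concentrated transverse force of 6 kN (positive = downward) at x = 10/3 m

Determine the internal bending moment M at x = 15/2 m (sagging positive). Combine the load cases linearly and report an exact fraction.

M(15/2) = -67/4 kN·m

Load 1 — applied couple M₀=15 kN·m at a=5/2 m (b=L-a=15/2):
  M_1 = M₀x/L - M₀  [x>a] = 15·(15/2)/10 - 15 = -15/4 kN·m
Load 2 — point force P=-18 kN at a=4 m (b=L-a=6):
  M_2 = Pa(L-x)/L  [x>a] = (-18)·4·(10-(15/2))/10 = -18 kN·m
Load 3 — point force P=6 kN at a=10/3 m (b=L-a=20/3):
  M_3 = Pa(L-x)/L  [x>a] = 6·(10/3)·(10-(15/2))/10 = 5 kN·m
Superposition: M = Σ M_i = -67/4 kN·m ≈ -16.750000 kN·m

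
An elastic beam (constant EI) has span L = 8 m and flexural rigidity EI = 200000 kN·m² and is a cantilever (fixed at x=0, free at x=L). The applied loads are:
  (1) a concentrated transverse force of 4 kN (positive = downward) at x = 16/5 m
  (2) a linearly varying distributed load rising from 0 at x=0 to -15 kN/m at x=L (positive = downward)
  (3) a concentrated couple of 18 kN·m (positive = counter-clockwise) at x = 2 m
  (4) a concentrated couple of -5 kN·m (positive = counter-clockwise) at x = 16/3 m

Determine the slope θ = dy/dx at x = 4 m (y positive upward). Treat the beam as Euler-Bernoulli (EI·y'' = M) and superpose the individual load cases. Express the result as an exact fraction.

θ(4) = 5097/1250000 rad

Load 1 — point force P=4 kN at a=16/5 m (b=L-a=24/5):
  θ_1 = -Pa²/(2EI)  [x>a] = -4·(16/5)²/(2·200000) = -8/78125 rad
Load 2 — triangular load w₀=-15 kN/m (0→w₀ over full span):
  θ_2 = (w₀Lx²/4-w₀L²x/3-w₀x⁴/(24L))/EI = ((-15)·8·4²/4-(-15)·8²·4/3-(-15)·4⁴/(24·8))/200000 = 41/10000 rad
Load 3 — applied couple M₀=18 kN·m at a=2 m (b=L-a=6):
  θ_3 = M₀a/EI  [x>a] = 18·2/200000 = 9/50000 rad
Load 4 — applied couple M₀=-5 kN·m at a=16/3 m (b=L-a=8/3):
  θ_4 = M₀x/EI  [x≤a] = (-5)·4/200000 = -1/10000 rad
Superposition: θ = Σ θ_i = 5097/1250000 rad ≈ 0.004078 rad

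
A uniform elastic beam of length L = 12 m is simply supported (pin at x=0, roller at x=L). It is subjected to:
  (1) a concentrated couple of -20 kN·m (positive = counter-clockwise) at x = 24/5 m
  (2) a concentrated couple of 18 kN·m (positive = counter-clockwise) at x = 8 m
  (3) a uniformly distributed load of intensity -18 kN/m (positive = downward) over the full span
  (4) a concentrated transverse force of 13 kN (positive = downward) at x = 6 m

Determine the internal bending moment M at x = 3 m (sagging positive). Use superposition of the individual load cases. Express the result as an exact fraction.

Load 1 — applied couple M₀=-20 kN·m at a=24/5 m (b=L-a=36/5):
  M_1 = M₀x/L  [x≤a] = (-20)·3/12 = -5 kN·m
Load 2 — applied couple M₀=18 kN·m at a=8 m (b=L-a=4):
  M_2 = M₀x/L  [x≤a] = 18·3/12 = 9/2 kN·m
Load 3 — uniform load w=-18 kN/m over full span:
  M_3 = wx(L-x)/2 = (-18)·3·(12-3)/2 = -243 kN·m
Load 4 — point force P=13 kN at a=6 m (b=L-a=6):
  M_4 = Pbx/L  [x≤a] = 13·6·3/12 = 39/2 kN·m
Superposition: M = Σ M_i = -224 kN·m ≈ -224.000000 kN·m

M(3) = -224 kN·m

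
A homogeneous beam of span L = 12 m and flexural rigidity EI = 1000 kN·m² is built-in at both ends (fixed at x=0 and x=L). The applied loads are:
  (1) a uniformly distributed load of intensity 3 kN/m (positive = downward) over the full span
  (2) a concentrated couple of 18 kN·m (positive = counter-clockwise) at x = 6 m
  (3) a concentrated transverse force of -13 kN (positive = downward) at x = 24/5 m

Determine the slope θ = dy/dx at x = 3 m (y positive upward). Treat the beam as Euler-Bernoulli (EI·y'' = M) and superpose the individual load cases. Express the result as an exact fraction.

θ(3) = -14391/1000000 rad

Load 1 — uniform load w=3 kN/m over full span:
  θ_1 = -wx(L-x)(L-2x)/(12EI) = -3·3·(12-3)·(12-2·3)/(12·1000) = -81/2000 rad
Load 2 — applied couple M₀=18 kN·m at a=6 m (b=L-a=6):
  θ_2 = (R_Ax²/2 - M_Ax)/EI  [x≤a] with R_A=9/4, M_A=9/2 = ((9/4)·3²/2 - (9/2)·3)/1000 = -27/8000 rad
Load 3 — point force P=-13 kN at a=24/5 m (b=L-a=36/5):
  θ_3 = -Pb²x(2aL-(3a+b)x)/(2L³EI)  [x≤a] = -(-13)·(36/5)²·3·(2·(24/5)·12-(3·(24/5)+(36/5))·3)/(2·12³·1000) = 7371/250000 rad
Superposition: θ = Σ θ_i = -14391/1000000 rad ≈ -0.014391 rad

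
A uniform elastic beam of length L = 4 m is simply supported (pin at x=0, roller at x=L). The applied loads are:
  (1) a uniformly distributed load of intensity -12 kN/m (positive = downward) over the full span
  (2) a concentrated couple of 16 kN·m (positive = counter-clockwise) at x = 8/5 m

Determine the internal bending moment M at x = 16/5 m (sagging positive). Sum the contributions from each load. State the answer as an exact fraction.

M(16/5) = -464/25 kN·m

Load 1 — uniform load w=-12 kN/m over full span:
  M_1 = wx(L-x)/2 = (-12)·(16/5)·(4-(16/5))/2 = -384/25 kN·m
Load 2 — applied couple M₀=16 kN·m at a=8/5 m (b=L-a=12/5):
  M_2 = M₀x/L - M₀  [x>a] = 16·(16/5)/4 - 16 = -16/5 kN·m
Superposition: M = Σ M_i = -464/25 kN·m ≈ -18.560000 kN·m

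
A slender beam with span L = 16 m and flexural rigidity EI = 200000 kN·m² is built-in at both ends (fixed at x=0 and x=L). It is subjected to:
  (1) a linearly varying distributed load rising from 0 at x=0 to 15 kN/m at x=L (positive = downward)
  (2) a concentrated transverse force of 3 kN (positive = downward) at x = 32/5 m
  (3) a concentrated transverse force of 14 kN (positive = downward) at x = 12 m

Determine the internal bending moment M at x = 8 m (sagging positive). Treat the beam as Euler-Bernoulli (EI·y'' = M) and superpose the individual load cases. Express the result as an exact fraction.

M(8) = 2271/25 kN·m

Load 1 — triangular load w₀=15 kN/m (0→w₀ over full span):
  M_1 = 3w₀Lx/20 - w₀L²/30 - w₀x³/(6L) = 3·15·16·8/20 - 15·16²/30 - 15·8³/(6·16) = 80 kN·m
Load 2 — point force P=3 kN at a=32/5 m (b=L-a=48/5):
  M_2 = Pa²(a+3b)(L-x)/L³ - Pa²b/L²  [x>a] = 3·(32/5)²·((32/5)+3·(48/5))·(16-8)/16³ - 3·(32/5)²·(48/5)/16² = 96/25 kN·m
Load 3 — point force P=14 kN at a=12 m (b=L-a=4):
  M_3 = Pb²(3a+b)x/L³ - Pab²/L²  [x≤a] = 14·4²·(3·12+4)·8/16³ - 14·12·4²/16² = 7 kN·m
Superposition: M = Σ M_i = 2271/25 kN·m ≈ 90.840000 kN·m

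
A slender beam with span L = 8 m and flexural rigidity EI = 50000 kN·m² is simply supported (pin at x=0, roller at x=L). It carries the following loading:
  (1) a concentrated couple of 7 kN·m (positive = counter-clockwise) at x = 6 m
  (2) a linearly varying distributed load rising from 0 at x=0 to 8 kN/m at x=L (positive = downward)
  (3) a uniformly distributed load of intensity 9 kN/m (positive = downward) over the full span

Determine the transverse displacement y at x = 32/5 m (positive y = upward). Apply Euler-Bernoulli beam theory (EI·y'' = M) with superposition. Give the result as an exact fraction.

Load 1 — applied couple M₀=7 kN·m at a=6 m (b=L-a=2):
  y_1 = (M₀x³/(6L)-M₀(x-a)²/2+C₁x)/EI  [x>a] with C₁=M₀(3b²-L²)/(6L)=-91/12 = (7·(32/5)³/(6·8)-7·((32/5)-6)²/2+(-91/12)·(32/5))/50000 = -679/3125000 m
Load 2 — triangular load w₀=8 kN/m (0→w₀ over full span):
  y_2 = -w₀x(7L⁴-10L²x²+3x⁴)/(360LEI) = -8·(32/5)·(7·8⁴-10·8²·(32/5)²+3·(32/5)⁴)/(360·8·50000) = -130048/48828125 m
Load 3 — uniform load w=9 kN/m over full span:
  y_3 = -wx(L³-2Lx²+x³)/(24EI) = -9·(32/5)·(8³-2·8·(32/5)²+(32/5)³)/(24·50000) = -11136/1953125 m
Superposition: y = Σ y_i = -3352459/390625000 m ≈ -0.008582 m

y(32/5) = -3352459/390625000 m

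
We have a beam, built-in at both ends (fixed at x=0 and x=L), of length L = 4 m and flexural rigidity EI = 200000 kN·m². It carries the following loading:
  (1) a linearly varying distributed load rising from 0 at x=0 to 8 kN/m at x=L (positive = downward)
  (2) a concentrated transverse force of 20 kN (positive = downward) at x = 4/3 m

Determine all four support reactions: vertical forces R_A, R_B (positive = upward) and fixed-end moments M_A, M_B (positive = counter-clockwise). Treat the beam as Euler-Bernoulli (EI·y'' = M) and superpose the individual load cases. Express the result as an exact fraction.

Load 1 — triangular load w₀=8 kN/m (0→w₀ over full span):
  R_A = 3w₀L/20 = 3·8·4/20 = 24/5 kN
  M_A = w₀L²/30 = 8·4²/30 = 64/15 kN·m
  R_B = 7w₀L/20 = 7·8·4/20 = 56/5 kN
  M_B = -w₀L²/20 = -8·4²/20 = -32/5 kN·m
Load 2 — point force P=20 kN at a=4/3 m (b=L-a=8/3):
  R_A = Pb²(3a+b)/L³ = 20·(8/3)²·(3·(4/3)+(8/3))/4³ = 400/27 kN
  M_A = Pab²/L² = 20·(4/3)·(8/3)²/4² = 320/27 kN·m
  R_B = Pa²(a+3b)/L³ = 20·(4/3)²·((4/3)+3·(8/3))/4³ = 140/27 kN
  M_B = -Pa²b/L² = -20·(4/3)²·(8/3)/4² = -160/27 kN·m
Superposition: R_A = 2648/135 kN, M_A = 2176/135 kN·m, R_B = 2212/135 kN, M_B = -1664/135 kN·m

R_A = 2648/135 kN, M_A = 2176/135 kN·m, R_B = 2212/135 kN, M_B = -1664/135 kN·m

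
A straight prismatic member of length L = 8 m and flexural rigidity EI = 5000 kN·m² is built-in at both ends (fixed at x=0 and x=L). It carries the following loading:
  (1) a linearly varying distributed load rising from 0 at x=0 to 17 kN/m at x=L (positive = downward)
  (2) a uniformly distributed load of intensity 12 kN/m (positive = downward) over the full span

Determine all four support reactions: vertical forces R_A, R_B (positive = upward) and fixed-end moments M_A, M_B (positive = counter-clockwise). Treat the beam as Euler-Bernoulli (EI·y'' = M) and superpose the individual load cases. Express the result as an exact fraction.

Load 1 — triangular load w₀=17 kN/m (0→w₀ over full span):
  R_A = 3w₀L/20 = 3·17·8/20 = 102/5 kN
  M_A = w₀L²/30 = 17·8²/30 = 544/15 kN·m
  R_B = 7w₀L/20 = 7·17·8/20 = 238/5 kN
  M_B = -w₀L²/20 = -17·8²/20 = -272/5 kN·m
Load 2 — uniform load w=12 kN/m over full span:
  R_A = wL/2 = 12·8/2 = 48 kN
  M_A = wL²/12 = 12·8²/12 = 64 kN·m
  R_B = wL/2 = 12·8/2 = 48 kN
  M_B = -wL²/12 = -12·8²/12 = -64 kN·m
Superposition: R_A = 342/5 kN, M_A = 1504/15 kN·m, R_B = 478/5 kN, M_B = -592/5 kN·m

R_A = 342/5 kN, M_A = 1504/15 kN·m, R_B = 478/5 kN, M_B = -592/5 kN·m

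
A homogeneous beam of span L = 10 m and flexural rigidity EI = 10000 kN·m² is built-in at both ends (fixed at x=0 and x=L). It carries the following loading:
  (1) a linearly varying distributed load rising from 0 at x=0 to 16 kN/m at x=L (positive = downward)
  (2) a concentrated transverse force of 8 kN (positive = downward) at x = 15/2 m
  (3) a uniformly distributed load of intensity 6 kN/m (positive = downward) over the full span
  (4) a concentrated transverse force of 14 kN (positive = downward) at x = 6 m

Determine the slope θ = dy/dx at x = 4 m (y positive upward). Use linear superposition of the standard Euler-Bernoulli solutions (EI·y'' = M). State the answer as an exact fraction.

θ(4) = -10217/1250000 rad

Load 1 — triangular load w₀=16 kN/m (0→w₀ over full span):
  θ_1 = -w₀(2x(L-x)(L-2x)(x+2L)+x²(L-x)²)/(120LEI) = -16·(2·4·(10-4)·(10-2·4)·(4+2·10)+4²·(10-4)²)/(120·10·10000) = -12/3125 rad
Load 2 — point force P=8 kN at a=15/2 m (b=L-a=5/2):
  θ_2 = -Pb²x(2aL-(3a+b)x)/(2L³EI)  [x≤a] = -8·(5/2)²·4·(2·(15/2)·10-(3·(15/2)+(5/2))·4)/(2·10³·10000) = -1/2000 rad
Load 3 — uniform load w=6 kN/m over full span:
  θ_3 = -wx(L-x)(L-2x)/(12EI) = -6·4·(10-4)·(10-2·4)/(12·10000) = -3/1250 rad
Load 4 — point force P=14 kN at a=6 m (b=L-a=4):
  θ_4 = -Pb²x(2aL-(3a+b)x)/(2L³EI)  [x≤a] = -14·4²·4·(2·6·10-(3·6+4)·4)/(2·10³·10000) = -112/78125 rad
Superposition: θ = Σ θ_i = -10217/1250000 rad ≈ -0.008174 rad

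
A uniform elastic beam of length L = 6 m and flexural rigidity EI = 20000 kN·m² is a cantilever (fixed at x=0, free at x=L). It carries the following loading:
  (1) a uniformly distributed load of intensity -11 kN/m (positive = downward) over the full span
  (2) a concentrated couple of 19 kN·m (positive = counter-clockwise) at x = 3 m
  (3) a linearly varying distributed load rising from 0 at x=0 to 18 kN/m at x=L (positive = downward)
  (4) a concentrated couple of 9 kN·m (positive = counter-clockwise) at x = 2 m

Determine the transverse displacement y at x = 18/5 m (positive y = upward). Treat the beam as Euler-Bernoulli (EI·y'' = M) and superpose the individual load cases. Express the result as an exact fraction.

Load 1 — uniform load w=-11 kN/m over full span:
  y_1 = -wx²(x²-4Lx+6L²)/(24EI) = -(-11)·(18/5)²·((18/5)²-4·6·(18/5)+6·6²)/(24·20000) = 264627/6250000 m
Load 2 — applied couple M₀=19 kN·m at a=3 m (b=L-a=3):
  y_2 = M₀a(2x-a)/(2EI)  [x>a] = 19·3·(2·(18/5)-3)/(2·20000) = 1197/200000 m
Load 3 — triangular load w₀=18 kN/m (0→w₀ over full span):
  y_3 = (w₀Lx³/12-w₀L²x²/6-w₀x⁵/(120L))/EI = (18·6·(18/5)³/12-18·6²·(18/5)²/6-18·(18/5)⁵/(120·6))/20000 = -3886299/78125000 m
Load 4 — applied couple M₀=9 kN·m at a=2 m (b=L-a=4):
  y_4 = M₀a(2x-a)/(2EI)  [x>a] = 9·2·(2·(18/5)-2)/(2·20000) = 117/50000 m
Superposition: y = Σ y_i = 575433/625000000 m ≈ 0.000921 m

y(18/5) = 575433/625000000 m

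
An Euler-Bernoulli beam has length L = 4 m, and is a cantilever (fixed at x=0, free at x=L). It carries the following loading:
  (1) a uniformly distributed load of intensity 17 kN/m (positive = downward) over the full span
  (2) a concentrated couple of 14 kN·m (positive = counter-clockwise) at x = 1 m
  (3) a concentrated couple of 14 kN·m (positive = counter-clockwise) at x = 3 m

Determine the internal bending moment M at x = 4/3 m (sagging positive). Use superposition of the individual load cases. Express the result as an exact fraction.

Load 1 — uniform load w=17 kN/m over full span:
  M_1 = -w(L-x)²/2 = -17·(4-(4/3))²/2 = -544/9 kN·m
Load 2 — applied couple M₀=14 kN·m at a=1 m (b=L-a=3):
  M_2 = 0  [x>a] = 0 kN·m
Load 3 — applied couple M₀=14 kN·m at a=3 m (b=L-a=1):
  M_3 = M₀  [x≤a] = 14 = 14 kN·m
Superposition: M = Σ M_i = -418/9 kN·m ≈ -46.444444 kN·m

M(4/3) = -418/9 kN·m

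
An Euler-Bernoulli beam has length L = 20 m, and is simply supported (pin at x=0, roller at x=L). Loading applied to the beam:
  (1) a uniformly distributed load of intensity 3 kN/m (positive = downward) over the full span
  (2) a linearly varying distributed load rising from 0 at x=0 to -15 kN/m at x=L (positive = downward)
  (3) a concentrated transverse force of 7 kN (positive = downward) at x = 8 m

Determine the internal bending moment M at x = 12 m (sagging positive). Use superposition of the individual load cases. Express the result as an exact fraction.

Load 1 — uniform load w=3 kN/m over full span:
  M_1 = wx(L-x)/2 = 3·12·(20-12)/2 = 144 kN·m
Load 2 — triangular load w₀=-15 kN/m (0→w₀ over full span):
  M_2 = w₀Lx/6 - w₀x³/(6L) = (-15)·20·12/6 - (-15)·12³/(6·20) = -384 kN·m
Load 3 — point force P=7 kN at a=8 m (b=L-a=12):
  M_3 = Pa(L-x)/L  [x>a] = 7·8·(20-12)/20 = 112/5 kN·m
Superposition: M = Σ M_i = -1088/5 kN·m ≈ -217.600000 kN·m

M(12) = -1088/5 kN·m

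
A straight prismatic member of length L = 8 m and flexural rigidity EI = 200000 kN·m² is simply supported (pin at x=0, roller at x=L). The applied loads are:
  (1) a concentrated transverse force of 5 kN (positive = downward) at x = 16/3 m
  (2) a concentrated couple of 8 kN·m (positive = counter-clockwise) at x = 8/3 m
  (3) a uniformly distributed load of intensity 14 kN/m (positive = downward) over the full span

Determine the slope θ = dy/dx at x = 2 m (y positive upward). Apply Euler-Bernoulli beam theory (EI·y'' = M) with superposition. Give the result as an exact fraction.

Load 1 — point force P=5 kN at a=16/3 m (b=L-a=8/3):
  θ_1 = -Pb(L²-b²-3x²)/(6LEI)  [x≤a] = -5·(8/3)·(8²-(8/3)²-3·2²)/(6·8·200000) = -101/1620000 rad
Load 2 — applied couple M₀=8 kN·m at a=8/3 m (b=L-a=16/3):
  θ_2 = (M₀x²/(2L)+C₁)/EI  [x≤a] with C₁=M₀(3b²-L²)/(6L)=32/9 = (8·2²/(2·8)+(32/9))/200000 = 1/36000 rad
Load 3 — uniform load w=14 kN/m over full span:
  θ_3 = -w(L³-6Lx²+4x³)/(24EI) = -14·(8³-6·8·2²+4·2³)/(24·200000) = -77/75000 rad
Superposition: θ = Σ θ_i = -2149/2025000 rad ≈ -0.001061 rad

θ(2) = -2149/2025000 rad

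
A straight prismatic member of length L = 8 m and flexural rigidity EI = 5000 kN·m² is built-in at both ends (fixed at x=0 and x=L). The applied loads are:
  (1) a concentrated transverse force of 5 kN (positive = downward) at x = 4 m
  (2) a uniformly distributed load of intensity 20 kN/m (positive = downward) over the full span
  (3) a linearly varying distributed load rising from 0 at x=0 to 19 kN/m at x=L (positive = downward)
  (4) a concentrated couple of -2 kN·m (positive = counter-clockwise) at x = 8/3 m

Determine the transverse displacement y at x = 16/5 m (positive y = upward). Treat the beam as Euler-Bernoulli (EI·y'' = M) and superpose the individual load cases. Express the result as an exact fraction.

y(16/5) = -1756312/29296875 m

Load 1 — point force P=5 kN at a=4 m (b=L-a=4):
  y_1 = -Pb²x²(3aL-(3a+b)x)/(6L³EI)  [x≤a] = -5·4²·(16/5)²·(3·4·8-(3·4+4)·(16/5))/(6·8³·5000) = -112/46875 m
Load 2 — uniform load w=20 kN/m over full span:
  y_2 = -wx²(L-x)²/(24EI) = -20·(16/5)²·(8-(16/5))²/(24·5000) = -3072/78125 m
Load 3 — triangular load w₀=19 kN/m (0→w₀ over full span):
  y_3 = -w₀x²(L-x)²(x+2L)/(120LEI) = -19·(16/5)²·(8-(16/5))²·((16/5)+2·8)/(120·8·5000) = -175104/9765625 m
Load 4 — applied couple M₀=-2 kN·m at a=8/3 m (b=L-a=16/3):
  y_4 = (R_Ax³/6 - M_Ax²/2 - M₀(x-a)²/2)/EI  [x>a] with R_A=-1/3, M_A=0 = ((-1/3)·(16/5)³/6 - 0·(16/5)²/2 - (-2)·((16/5)-(8/3))²/2)/5000 = -24/78125 m
Superposition: y = Σ y_i = -1756312/29296875 m ≈ -0.059949 m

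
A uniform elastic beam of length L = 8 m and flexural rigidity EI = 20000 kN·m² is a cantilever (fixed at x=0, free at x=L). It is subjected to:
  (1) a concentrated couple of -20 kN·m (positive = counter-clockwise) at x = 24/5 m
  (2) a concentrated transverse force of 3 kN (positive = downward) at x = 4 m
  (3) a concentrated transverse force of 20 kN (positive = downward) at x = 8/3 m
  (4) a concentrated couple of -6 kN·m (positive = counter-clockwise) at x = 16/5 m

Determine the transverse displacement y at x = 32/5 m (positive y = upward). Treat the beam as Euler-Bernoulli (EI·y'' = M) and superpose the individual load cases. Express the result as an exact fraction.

Load 1 — applied couple M₀=-20 kN·m at a=24/5 m (b=L-a=16/5):
  y_1 = M₀a(2x-a)/(2EI)  [x>a] = (-20)·(24/5)·(2·(32/5)-(24/5))/(2·20000) = -12/625 m
Load 2 — point force P=3 kN at a=4 m (b=L-a=4):
  y_2 = -Pa²(3x-a)/(6EI)  [x>a] = -3·4²·(3·(32/5)-4)/(6·20000) = -19/3125 m
Load 3 — point force P=20 kN at a=8/3 m (b=L-a=16/3):
  y_3 = -Pa²(3x-a)/(6EI)  [x>a] = -20·(8/3)²·(3·(32/5)-(8/3))/(6·20000) = -992/50625 m
Load 4 — applied couple M₀=-6 kN·m at a=16/5 m (b=L-a=24/5):
  y_4 = M₀a(2x-a)/(2EI)  [x>a] = (-6)·(16/5)·(2·(32/5)-(16/5))/(2·20000) = -72/15625 m
Superposition: y = Σ y_i = -62627/1265625 m ≈ -0.049483 m

y(32/5) = -62627/1265625 m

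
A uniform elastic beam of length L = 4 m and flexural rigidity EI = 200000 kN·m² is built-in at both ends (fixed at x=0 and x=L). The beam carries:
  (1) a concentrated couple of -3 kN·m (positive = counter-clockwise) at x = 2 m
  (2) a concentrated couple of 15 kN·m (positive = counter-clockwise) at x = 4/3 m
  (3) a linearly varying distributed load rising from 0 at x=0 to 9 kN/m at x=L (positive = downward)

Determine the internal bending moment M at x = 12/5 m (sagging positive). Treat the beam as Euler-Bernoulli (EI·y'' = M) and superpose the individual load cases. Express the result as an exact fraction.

M(12/5) = 513/500 kN·m

Load 1 — applied couple M₀=-3 kN·m at a=2 m (b=L-a=2):
  M_1 = R_Ax - M_A - M₀  [x>a] with R_A=-9/8, M_A=-3/4 = (-9/8)·(12/5) - (-3/4) - (-3) = 21/20 kN·m
Load 2 — applied couple M₀=15 kN·m at a=4/3 m (b=L-a=8/3):
  M_2 = R_Ax - M_A - M₀  [x>a] with R_A=5, M_A=0 = 5·(12/5) - 0 - 15 = -3 kN·m
Load 3 — triangular load w₀=9 kN/m (0→w₀ over full span):
  M_3 = 3w₀Lx/20 - w₀L²/30 - w₀x³/(6L) = 3·9·4·(12/5)/20 - 9·4²/30 - 9·(12/5)³/(6·4) = 372/125 kN·m
Superposition: M = Σ M_i = 513/500 kN·m ≈ 1.026000 kN·m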